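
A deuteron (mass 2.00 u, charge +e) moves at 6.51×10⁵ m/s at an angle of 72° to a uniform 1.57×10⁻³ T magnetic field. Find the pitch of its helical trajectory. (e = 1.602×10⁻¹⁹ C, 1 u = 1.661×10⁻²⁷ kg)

v∥ = v cosθ = 6.51×10⁵·cos72° ≈ 2.012×10⁵ m/s.
T = 2πm/(|q|B) = 2π(3.322×10⁻²⁷)/((1.602×10⁻¹⁹)(1.57×10⁻³)) ≈ 8.299×10⁻⁵ s.
pitch = v∥ T = (2.012×10⁵)(8.299×10⁻⁵) ≈ 16.7 m.

p ≈ 16.7 m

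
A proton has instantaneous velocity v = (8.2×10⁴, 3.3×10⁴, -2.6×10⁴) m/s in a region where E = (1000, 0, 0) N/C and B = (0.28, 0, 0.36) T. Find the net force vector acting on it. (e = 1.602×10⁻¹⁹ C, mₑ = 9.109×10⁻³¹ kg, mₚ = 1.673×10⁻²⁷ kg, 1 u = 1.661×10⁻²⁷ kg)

v×B = (1.19×10⁴, -3.68×10⁴, -9240) N/C.
E + v×B = (1.29×10⁴, -3.68×10⁴, -9240) N/C.
F = q(E + v×B) = (1.602×10⁻¹⁹ C)·(1.29×10⁴, -3.68×10⁴, -9240) = (2.06×10⁻¹⁵, -5.90×10⁻¹⁵, -1.48×10⁻¹⁵) N.

F ≈ (2.06×10⁻¹⁵, -5.90×10⁻¹⁵, -1.48×10⁻¹⁵) N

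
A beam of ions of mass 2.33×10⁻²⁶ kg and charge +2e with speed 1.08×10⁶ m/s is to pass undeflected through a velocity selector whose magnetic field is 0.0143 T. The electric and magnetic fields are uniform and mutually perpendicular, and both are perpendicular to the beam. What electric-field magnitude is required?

For straight-line motion qE = qvB, so E = vB.
E = 1.08×10⁶ × 0.0143 = 1.54×10⁴ V/m.

E = 1.54×10⁴ V/m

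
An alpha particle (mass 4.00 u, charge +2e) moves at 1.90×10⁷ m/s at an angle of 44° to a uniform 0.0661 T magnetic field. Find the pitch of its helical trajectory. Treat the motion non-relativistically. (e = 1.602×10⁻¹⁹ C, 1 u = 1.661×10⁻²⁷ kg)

v∥ = v cosθ = 1.90×10⁷·cos44° ≈ 1.367×10⁷ m/s.
T = 2πm/(|q|B) = 2π(6.644×10⁻²⁷)/((3.204×10⁻¹⁹)(0.0661)) ≈ 1.971×10⁻⁶ s.
pitch = v∥ T = (1.367×10⁷)(1.971×10⁻⁶) ≈ 26.9 m.

p ≈ 26.9 m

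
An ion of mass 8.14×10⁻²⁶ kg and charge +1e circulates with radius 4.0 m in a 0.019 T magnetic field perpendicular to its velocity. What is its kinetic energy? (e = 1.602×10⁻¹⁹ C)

KE ≈ 9.1×10⁻¹⁶ J

v = |q|Br/m, then KE = ½mv² = (qBr)²/(2m).
v = (1.602×10⁻¹⁹)(0.019)(4.0)/8.14×10⁻²⁶ ≈ 1.496×10⁵ m/s.
KE = ½(8.14×10⁻²⁶)(1.496×10⁵)² ≈ 9.1×10⁻¹⁶ J.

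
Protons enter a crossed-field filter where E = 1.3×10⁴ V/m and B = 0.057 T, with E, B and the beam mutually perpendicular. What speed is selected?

Straight-line motion ⇒ electric and magnetic forces cancel, so E = vB.
v = E/B = 1.3×10⁴/0.057 = 2.3×10⁵ m/s.

v = 2.3×10⁵ m/s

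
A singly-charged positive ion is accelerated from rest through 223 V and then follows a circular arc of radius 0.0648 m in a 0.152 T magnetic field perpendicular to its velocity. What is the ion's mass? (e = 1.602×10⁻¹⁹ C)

Combine |q|V = ½mv² and r = mv/(|q|B): eliminate v to get m = qB²r²/(2V).
m = (1.602×10⁻¹⁹)(0.152)²(0.0648)²/(2·223) ≈ 3.48×10⁻²⁶ kg.

m ≈ 3.48×10⁻²⁶ kg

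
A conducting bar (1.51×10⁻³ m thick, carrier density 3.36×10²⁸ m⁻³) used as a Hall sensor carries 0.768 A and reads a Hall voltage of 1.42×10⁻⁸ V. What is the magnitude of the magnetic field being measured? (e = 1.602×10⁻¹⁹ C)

From V_H = IB/(n e t), B = V_H n e t / I.
B = (1.42×10⁻⁸)(3.36×10²⁸)(1.602×10⁻¹⁹)(1.51×10⁻³)/0.768 ≈ 0.150 T.

B ≈ 0.150 T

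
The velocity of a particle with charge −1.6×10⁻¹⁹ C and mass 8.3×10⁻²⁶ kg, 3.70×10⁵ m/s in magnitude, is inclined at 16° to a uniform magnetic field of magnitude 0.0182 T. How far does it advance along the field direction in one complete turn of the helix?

v∥ = v cosθ = 3.70×10⁵·cos16° ≈ 3.557×10⁵ m/s.
T = 2πm/(|q|B) = 2π(8.3×10⁻²⁶)/((1.6×10⁻¹⁹)(0.0182)) ≈ 1.791×10⁻⁴ s.
pitch = v∥ T = (3.557×10⁵)(1.791×10⁻⁴) ≈ 63.7 m.

p ≈ 63.7 m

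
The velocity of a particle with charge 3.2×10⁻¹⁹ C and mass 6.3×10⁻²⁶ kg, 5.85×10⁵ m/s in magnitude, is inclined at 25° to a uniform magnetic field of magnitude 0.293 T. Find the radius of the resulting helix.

v⊥ = v sinθ = 5.85×10⁵·sin25° ≈ 2.472×10⁵ m/s.
r = m v⊥/(|q|B) = (6.3×10⁻²⁶)(2.472×10⁵)/((3.2×10⁻¹⁹)(0.293)) ≈ 0.166 m.

r ≈ 0.166 m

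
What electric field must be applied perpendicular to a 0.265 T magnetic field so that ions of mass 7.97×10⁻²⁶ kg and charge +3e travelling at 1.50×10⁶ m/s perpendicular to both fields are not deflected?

For straight-line motion qE = qvB, so E = vB.
E = 1.50×10⁶ × 0.265 = 3.98×10⁵ V/m.

E = 3.98×10⁵ V/m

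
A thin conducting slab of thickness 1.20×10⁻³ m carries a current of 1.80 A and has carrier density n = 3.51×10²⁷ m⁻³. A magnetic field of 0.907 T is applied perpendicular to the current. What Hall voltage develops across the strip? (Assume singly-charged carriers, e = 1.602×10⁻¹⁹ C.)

V_H ≈ 2.42×10⁻⁶ V

V_H = IB/(n e t).
V_H = (1.80)(0.907)/((3.51×10²⁷)(1.602×10⁻¹⁹)(1.20×10⁻³)) ≈ 2.42×10⁻⁶ V.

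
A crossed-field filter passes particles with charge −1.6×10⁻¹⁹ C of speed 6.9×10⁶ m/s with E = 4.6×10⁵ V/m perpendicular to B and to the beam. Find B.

Balance of forces in the selector: qE = qvB ⇒ B = E/v.
B = 4.6×10⁵/6.9×10⁶ = 0.067 T.

B = 0.067 T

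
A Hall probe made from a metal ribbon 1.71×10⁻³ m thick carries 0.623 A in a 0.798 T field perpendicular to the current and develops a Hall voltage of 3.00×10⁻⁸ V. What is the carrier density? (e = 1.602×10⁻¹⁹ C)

From V_H = IB/(n e t), n = IB/(V_H e t).
n = (0.623)(0.798)/((3.00×10⁻⁸)(1.602×10⁻¹⁹)(1.71×10⁻³)) ≈ 6.05×10²⁸ m⁻³.

n ≈ 6.05×10²⁸ m⁻³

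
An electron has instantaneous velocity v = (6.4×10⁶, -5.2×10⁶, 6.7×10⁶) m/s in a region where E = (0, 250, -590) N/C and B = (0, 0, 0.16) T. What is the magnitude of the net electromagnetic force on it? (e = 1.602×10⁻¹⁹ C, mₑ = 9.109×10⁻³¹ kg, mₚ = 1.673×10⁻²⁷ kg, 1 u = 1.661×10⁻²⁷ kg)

|F| ≈ 2.11×10⁻¹³ N

v×B = (-8.32×10⁵, -1.02×10⁶, 0) N/C.
E + v×B = (-8.32×10⁵, -1.02×10⁶, -590) N/C.
F = q(E + v×B) = (−1.602×10⁻¹⁹ C)·(-8.32×10⁵, -1.02×10⁶, -590) = (1.33×10⁻¹³, 1.64×10⁻¹³, 9.45×10⁻¹⁷) N.
|F| = 2.11×10⁻¹³ N.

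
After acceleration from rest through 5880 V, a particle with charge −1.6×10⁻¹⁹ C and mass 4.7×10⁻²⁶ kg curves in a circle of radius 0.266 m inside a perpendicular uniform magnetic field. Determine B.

v = √(2|q|V/m) = √(2·1.6×10⁻¹⁹·5880/4.7×10⁻²⁶) ≈ 2.001×10⁵ m/s.
B = mv/(|q|r) = (4.7×10⁻²⁶)(2.001×10⁵)/((1.6×10⁻¹⁹)(0.266)) ≈ 0.221 T.

B ≈ 0.221 T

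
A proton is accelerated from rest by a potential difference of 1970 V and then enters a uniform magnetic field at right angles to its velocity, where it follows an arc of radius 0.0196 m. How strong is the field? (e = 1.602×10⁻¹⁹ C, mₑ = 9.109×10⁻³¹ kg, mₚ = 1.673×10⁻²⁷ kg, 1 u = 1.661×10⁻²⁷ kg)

v = √(2|q|V/m) = √(2·1.602×10⁻¹⁹·1970/1.673×10⁻²⁷) ≈ 6.142×10⁵ m/s.
B = mv/(|q|r) = (1.673×10⁻²⁷)(6.142×10⁵)/((1.602×10⁻¹⁹)(0.0196)) ≈ 0.327 T.

B ≈ 0.327 T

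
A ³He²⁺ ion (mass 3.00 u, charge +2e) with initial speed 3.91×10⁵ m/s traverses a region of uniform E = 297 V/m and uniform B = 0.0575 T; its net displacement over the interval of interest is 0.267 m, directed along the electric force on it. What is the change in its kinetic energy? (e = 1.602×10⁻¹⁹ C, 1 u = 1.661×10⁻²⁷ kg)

The magnetic force is always ⟂ v and does no work; only the electric force changes KE.
ΔKE = F_E · d = |q|E d = (3.204×10⁻¹⁹)(297)(0.267) ≈ 2.54×10⁻¹⁷ J.

ΔKE ≈ 2.54×10⁻¹⁷ J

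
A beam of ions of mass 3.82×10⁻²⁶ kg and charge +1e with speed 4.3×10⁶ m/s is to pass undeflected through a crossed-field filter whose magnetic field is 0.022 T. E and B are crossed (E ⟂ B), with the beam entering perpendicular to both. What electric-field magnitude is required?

E = 9.5×10⁴ V/m

For straight-line motion qE = qvB, so E = vB.
E = 4.3×10⁶ × 0.022 = 9.5×10⁴ V/m.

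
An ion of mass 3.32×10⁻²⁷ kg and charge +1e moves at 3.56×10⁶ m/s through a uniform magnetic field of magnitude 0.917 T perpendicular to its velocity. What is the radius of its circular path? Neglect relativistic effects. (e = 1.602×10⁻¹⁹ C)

The magnetic force provides the centripetal force: |q|vB = mv²/r.
r = mv/(|q|B) = (3.32×10⁻²⁷)(3.56×10⁶)/((1.602×10⁻¹⁹)(0.917)) ≈ 0.0805 m.

r ≈ 0.0805 m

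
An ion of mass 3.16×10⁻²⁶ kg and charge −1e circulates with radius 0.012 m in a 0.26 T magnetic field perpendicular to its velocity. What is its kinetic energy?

v = |q|Br/m, then KE = ½mv² = (qBr)²/(2m).
v = (1.602×10⁻¹⁹)(0.26)(0.012)/3.16×10⁻²⁶ ≈ 1.582×10⁴ m/s.
KE = ½(3.16×10⁻²⁶)(1.582×10⁴)² ≈ 4.0×10⁻¹⁸ J.

KE ≈ 4.0×10⁻¹⁸ J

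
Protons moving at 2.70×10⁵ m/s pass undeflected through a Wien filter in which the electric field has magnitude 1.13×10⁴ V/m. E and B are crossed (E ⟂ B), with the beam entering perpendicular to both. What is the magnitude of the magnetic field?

Balance of forces in the selector: qE = qvB ⇒ B = E/v.
B = 1.13×10⁴/2.70×10⁵ = 0.0419 T.

B = 0.0419 T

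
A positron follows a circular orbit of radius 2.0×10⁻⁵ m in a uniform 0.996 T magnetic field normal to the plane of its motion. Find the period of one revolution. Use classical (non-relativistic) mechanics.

T ≈ 3.59×10⁻¹¹ s

The cyclotron period depends only on m, q, B: T = 2πm/(|q|B).
T = 2π(9.109×10⁻³¹)/((1.602×10⁻¹⁹)(0.996)) ≈ 3.59×10⁻¹¹ s.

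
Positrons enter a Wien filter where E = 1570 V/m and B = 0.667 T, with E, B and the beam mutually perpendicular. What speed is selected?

v = 2350 m/s

Straight-line motion ⇒ electric and magnetic forces cancel, so E = vB.
v = E/B = 1570/0.667 = 2350 m/s.
The result is independent of the particle's charge and mass.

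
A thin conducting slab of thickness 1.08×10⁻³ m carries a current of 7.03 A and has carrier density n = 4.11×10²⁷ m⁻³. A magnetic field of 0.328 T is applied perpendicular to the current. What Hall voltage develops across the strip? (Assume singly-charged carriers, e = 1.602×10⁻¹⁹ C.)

V_H ≈ 3.24×10⁻⁶ V

V_H = IB/(n e t).
V_H = (7.03)(0.328)/((4.11×10²⁷)(1.602×10⁻¹⁹)(1.08×10⁻³)) ≈ 3.24×10⁻⁶ V.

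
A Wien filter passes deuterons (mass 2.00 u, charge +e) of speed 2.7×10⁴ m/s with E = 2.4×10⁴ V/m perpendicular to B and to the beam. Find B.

B = 0.89 T

Balance of forces in the selector: qE = qvB ⇒ B = E/v.
B = 2.4×10⁴/2.7×10⁴ = 0.89 T.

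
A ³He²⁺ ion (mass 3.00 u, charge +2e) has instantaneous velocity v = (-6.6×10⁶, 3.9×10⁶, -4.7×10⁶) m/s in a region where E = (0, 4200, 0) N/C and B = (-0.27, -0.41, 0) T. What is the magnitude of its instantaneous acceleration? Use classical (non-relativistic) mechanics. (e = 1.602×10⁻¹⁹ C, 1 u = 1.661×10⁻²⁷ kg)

v×B = (-1.93×10⁶, 1.27×10⁶, 3.76×10⁶) N/C.
E + v×B = (-1.93×10⁶, 1.27×10⁶, 3.76×10⁶) N/C.
F = q(E + v×B) = (3.204×10⁻¹⁹ C)·(-1.93×10⁶, 1.27×10⁶, 3.76×10⁶) = (-6.17×10⁻¹³, 4.08×10⁻¹³, 1.20×10⁻¹²) N.
|a| = |F|/m = 1.414×10⁻¹²/4.983×10⁻²⁷ ≈ 2.84×10¹⁴ m/s².

|a| ≈ 2.84×10¹⁴ m/s²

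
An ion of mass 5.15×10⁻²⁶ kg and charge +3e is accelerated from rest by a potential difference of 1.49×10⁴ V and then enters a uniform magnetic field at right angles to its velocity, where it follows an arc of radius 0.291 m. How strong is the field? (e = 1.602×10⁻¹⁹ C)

B ≈ 0.194 T

v = √(2|q|V/m) = √(2·4.806×10⁻¹⁹·1.49×10⁴/5.15×10⁻²⁶) ≈ 5.273×10⁵ m/s.
B = mv/(|q|r) = (5.15×10⁻²⁶)(5.273×10⁵)/((4.806×10⁻¹⁹)(0.291)) ≈ 0.194 T.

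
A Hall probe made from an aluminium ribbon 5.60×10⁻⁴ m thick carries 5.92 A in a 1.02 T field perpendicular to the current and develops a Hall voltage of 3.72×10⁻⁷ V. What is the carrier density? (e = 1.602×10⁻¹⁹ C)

From V_H = IB/(n e t), n = IB/(V_H e t).
n = (5.92)(1.02)/((3.72×10⁻⁷)(1.602×10⁻¹⁹)(5.60×10⁻⁴)) ≈ 1.81×10²⁹ m⁻³.

n ≈ 1.81×10²⁹ m⁻³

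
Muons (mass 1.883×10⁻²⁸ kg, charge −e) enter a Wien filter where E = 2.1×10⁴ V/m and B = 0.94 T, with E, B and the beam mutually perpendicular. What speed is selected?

v = 2.2×10⁴ m/s

Straight-line motion ⇒ electric and magnetic forces cancel, so E = vB.
v = E/B = 2.1×10⁴/0.94 = 2.2×10⁴ m/s.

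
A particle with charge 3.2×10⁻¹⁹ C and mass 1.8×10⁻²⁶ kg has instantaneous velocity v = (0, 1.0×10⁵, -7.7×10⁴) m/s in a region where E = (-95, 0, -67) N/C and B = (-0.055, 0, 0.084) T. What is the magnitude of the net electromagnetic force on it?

v×B = (8400, 4240, 5500) N/C.
E + v×B = (8300, 4240, 5430) N/C.
F = q(E + v×B) = (3.2×10⁻¹⁹ C)·(8300, 4240, 5430) = (2.66×10⁻¹⁵, 1.36×10⁻¹⁵, 1.74×10⁻¹⁵) N.
|F| = 3.45×10⁻¹⁵ N.

|F| ≈ 3.45×10⁻¹⁵ N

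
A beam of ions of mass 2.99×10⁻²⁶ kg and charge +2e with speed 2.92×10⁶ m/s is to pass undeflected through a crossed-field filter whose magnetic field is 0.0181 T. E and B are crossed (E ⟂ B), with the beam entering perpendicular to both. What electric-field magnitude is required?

E = 5.29×10⁴ V/m

For straight-line motion qE = qvB, so E = vB.
E = 2.92×10⁶ × 0.0181 = 5.29×10⁴ V/m.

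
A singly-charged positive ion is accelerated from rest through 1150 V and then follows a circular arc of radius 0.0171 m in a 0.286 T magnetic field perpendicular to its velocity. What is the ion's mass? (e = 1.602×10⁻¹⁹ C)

Combine |q|V = ½mv² and r = mv/(|q|B): eliminate v to get m = qB²r²/(2V).
m = (1.602×10⁻¹⁹)(0.286)²(0.0171)²/(2·1150) ≈ 1.67×10⁻²⁷ kg.

m ≈ 1.67×10⁻²⁷ kg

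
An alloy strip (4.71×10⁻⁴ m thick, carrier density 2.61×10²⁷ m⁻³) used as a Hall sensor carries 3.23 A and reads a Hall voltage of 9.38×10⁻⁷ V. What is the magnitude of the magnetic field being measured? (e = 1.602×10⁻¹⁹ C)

From V_H = IB/(n e t), B = V_H n e t / I.
B = (9.38×10⁻⁷)(2.61×10²⁷)(1.602×10⁻¹⁹)(4.71×10⁻⁴)/3.23 ≈ 0.0572 T.

B ≈ 0.0572 T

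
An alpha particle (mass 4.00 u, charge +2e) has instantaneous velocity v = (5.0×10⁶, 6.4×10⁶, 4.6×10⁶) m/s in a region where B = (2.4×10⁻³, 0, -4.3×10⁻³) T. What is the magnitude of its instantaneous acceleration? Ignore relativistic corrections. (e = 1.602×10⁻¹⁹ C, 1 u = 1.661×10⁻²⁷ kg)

|a| ≈ 2.18×10¹² m/s²

v×B = (-2.75×10⁴, 3.25×10⁴, -1.54×10⁴) N/C.
F = q v×B = (3.204×10⁻¹⁹ C)·(-2.75×10⁴, 3.25×10⁴, -1.54×10⁴) = (-8.82×10⁻¹⁵, 1.04×10⁻¹⁴, -4.92×10⁻¹⁵) N.
|a| = |F|/m = 1.451×10⁻¹⁴/6.644×10⁻²⁷ ≈ 2.18×10¹² m/s².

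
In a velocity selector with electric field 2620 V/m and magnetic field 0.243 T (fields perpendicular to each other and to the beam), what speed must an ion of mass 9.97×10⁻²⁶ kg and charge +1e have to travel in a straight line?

v = 1.08×10⁴ m/s

Zero net Lorentz force requires |qE| = |q v×B|, i.e. E = vB.
v = E/B = 2620/0.243 = 1.08×10⁴ m/s.
The result is independent of the particle's charge and mass.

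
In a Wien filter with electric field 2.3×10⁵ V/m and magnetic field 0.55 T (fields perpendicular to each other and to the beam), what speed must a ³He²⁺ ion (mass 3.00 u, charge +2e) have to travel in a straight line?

v = 4.2×10⁵ m/s

Straight-line motion ⇒ electric and magnetic forces cancel, so E = vB.
v = E/B = 2.3×10⁵/0.55 = 4.2×10⁵ m/s.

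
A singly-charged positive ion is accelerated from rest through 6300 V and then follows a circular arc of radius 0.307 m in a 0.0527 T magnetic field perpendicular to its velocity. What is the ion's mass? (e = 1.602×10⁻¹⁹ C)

Combine |q|V = ½mv² and r = mv/(|q|B): eliminate v to get m = qB²r²/(2V).
m = (1.602×10⁻¹⁹)(0.0527)²(0.307)²/(2·6300) ≈ 3.33×10⁻²⁷ kg.

m ≈ 3.33×10⁻²⁷ kg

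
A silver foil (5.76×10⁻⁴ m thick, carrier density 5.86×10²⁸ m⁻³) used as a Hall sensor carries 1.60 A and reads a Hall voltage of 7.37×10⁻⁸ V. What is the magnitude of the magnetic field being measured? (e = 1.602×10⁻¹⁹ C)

From V_H = IB/(n e t), B = V_H n e t / I.
B = (7.37×10⁻⁸)(5.86×10²⁸)(1.602×10⁻¹⁹)(5.76×10⁻⁴)/1.60 ≈ 0.249 T.

B ≈ 0.249 T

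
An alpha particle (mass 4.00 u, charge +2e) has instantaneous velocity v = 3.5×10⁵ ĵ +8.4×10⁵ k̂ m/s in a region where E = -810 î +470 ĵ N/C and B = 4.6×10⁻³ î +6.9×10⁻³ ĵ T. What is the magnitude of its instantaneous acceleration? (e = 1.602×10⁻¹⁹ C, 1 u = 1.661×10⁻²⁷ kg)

|a| ≈ 3.89×10¹¹ m/s²

v×B = (-5800, 3860, -1610) N/C.
E + v×B = (-6610, 4330, -1610) N/C.
F = q(E + v×B) = (3.204×10⁻¹⁹ C)·(-6610, 4330, -1610) = (-2.12×10⁻¹⁵, 1.39×10⁻¹⁵, -5.16×10⁻¹⁶) N.
|a| = |F|/m = 2.583×10⁻¹⁵/6.644×10⁻²⁷ ≈ 3.89×10¹¹ m/s².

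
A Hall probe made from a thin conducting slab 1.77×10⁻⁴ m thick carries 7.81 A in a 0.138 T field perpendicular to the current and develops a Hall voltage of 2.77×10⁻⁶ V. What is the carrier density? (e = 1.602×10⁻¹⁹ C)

n ≈ 1.37×10²⁸ m⁻³

From V_H = IB/(n e t), n = IB/(V_H e t).
n = (7.81)(0.138)/((2.77×10⁻⁶)(1.602×10⁻¹⁹)(1.77×10⁻⁴)) ≈ 1.37×10²⁸ m⁻³.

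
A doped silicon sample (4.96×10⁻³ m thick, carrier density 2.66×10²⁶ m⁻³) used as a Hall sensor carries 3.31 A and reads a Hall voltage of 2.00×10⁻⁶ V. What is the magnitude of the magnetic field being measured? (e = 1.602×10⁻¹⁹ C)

B ≈ 0.128 T

From V_H = IB/(n e t), B = V_H n e t / I.
B = (2.00×10⁻⁶)(2.66×10²⁶)(1.602×10⁻¹⁹)(4.96×10⁻³)/3.31 ≈ 0.128 T.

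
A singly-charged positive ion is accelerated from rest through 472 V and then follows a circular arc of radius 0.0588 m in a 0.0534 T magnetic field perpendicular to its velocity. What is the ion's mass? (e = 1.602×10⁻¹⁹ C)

Combine |q|V = ½mv² and r = mv/(|q|B): eliminate v to get m = qB²r²/(2V).
m = (1.602×10⁻¹⁹)(0.0534)²(0.0588)²/(2·472) ≈ 1.67×10⁻²⁷ kg.

m ≈ 1.67×10⁻²⁷ kg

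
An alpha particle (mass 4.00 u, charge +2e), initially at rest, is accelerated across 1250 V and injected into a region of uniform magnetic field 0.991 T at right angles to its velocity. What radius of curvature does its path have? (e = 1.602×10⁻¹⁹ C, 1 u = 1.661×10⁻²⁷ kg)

r ≈ 7.27×10⁻³ m

Acceleration: |q|V = ½mv² ⇒ v = √(2|q|V/m) = √(2·3.204×10⁻¹⁹·1250/6.644×10⁻²⁷) ≈ 3.472×10⁵ m/s.
In the field: r = mv/(|q|B) = (6.644×10⁻²⁷)(3.472×10⁵)/((3.204×10⁻¹⁹)(0.991)) ≈ 7.27×10⁻³ m.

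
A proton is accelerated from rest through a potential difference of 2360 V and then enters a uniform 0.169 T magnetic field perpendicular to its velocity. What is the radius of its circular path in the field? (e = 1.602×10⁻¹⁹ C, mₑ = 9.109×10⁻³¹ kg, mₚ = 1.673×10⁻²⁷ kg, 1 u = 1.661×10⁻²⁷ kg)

Acceleration: |q|V = ½mv² ⇒ v = √(2|q|V/m) = √(2·1.602×10⁻¹⁹·2360/1.673×10⁻²⁷) ≈ 6.723×10⁵ m/s.
In the field: r = mv/(|q|B) = (1.673×10⁻²⁷)(6.723×10⁵)/((1.602×10⁻¹⁹)(0.169)) ≈ 0.0415 m.

r ≈ 0.0415 m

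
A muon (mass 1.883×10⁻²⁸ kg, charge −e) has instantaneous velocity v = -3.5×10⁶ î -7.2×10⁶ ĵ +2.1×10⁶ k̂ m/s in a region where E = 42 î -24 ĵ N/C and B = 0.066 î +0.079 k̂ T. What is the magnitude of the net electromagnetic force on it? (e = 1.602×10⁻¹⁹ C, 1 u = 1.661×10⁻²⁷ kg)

v×B = (-5.69×10⁵, 4.15×10⁵, 4.75×10⁵) N/C.
E + v×B = (-5.69×10⁵, 4.15×10⁵, 4.75×10⁵) N/C.
F = q(E + v×B) = (−1.602×10⁻¹⁹ C)·(-5.69×10⁵, 4.15×10⁵, 4.75×10⁵) = (9.11×10⁻¹⁴, -6.65×10⁻¹⁴, -7.61×10⁻¹⁴) N.
|F| = 1.36×10⁻¹³ N.

|F| ≈ 1.36×10⁻¹³ N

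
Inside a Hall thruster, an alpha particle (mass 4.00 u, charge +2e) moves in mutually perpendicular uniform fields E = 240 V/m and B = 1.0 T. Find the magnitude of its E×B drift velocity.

v_d ≈ 240 m/s

The E×B drift speed is v_d = E/B.
v_d = 240/1.0 = 240 m/s.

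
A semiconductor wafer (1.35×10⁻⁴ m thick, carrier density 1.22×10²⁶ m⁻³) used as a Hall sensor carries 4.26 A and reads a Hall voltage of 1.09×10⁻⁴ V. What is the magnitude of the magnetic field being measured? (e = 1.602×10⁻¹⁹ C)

From V_H = IB/(n e t), B = V_H n e t / I.
B = (1.09×10⁻⁴)(1.22×10²⁶)(1.602×10⁻¹⁹)(1.35×10⁻⁴)/4.26 ≈ 0.0675 T.

B ≈ 0.0675 T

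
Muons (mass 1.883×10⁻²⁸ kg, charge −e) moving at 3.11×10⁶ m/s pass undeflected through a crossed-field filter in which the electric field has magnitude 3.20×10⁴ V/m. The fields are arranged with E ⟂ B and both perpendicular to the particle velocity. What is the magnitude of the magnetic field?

Balance of forces in the selector: qE = qvB ⇒ B = E/v.
B = 3.20×10⁴/3.11×10⁶ = 0.0103 T.

B = 0.0103 T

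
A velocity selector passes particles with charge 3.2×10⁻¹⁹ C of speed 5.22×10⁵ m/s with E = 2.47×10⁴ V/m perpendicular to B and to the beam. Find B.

Balance of forces in the selector: qE = qvB ⇒ B = E/v.
B = 2.47×10⁴/5.22×10⁵ = 0.0473 T.

B = 0.0473 T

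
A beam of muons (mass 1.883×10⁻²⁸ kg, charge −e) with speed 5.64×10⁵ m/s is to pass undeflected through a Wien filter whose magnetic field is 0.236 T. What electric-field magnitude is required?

For straight-line motion qE = qvB, so E = vB.
E = 5.64×10⁵ × 0.236 = 1.33×10⁵ V/m.

E = 1.33×10⁵ V/m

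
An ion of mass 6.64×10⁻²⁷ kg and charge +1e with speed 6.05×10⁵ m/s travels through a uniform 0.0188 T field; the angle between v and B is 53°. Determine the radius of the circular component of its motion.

v⊥ = v sinθ = 6.05×10⁵·sin53° ≈ 4.832×10⁵ m/s.
r = m v⊥/(|q|B) = (6.64×10⁻²⁷)(4.832×10⁵)/((1.602×10⁻¹⁹)(0.0188)) ≈ 1.07 m.

r ≈ 1.07 m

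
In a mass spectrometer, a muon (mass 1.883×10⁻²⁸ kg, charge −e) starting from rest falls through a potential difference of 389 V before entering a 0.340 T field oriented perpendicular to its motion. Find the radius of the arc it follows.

r ≈ 2.81×10⁻³ m

Acceleration: |q|V = ½mv² ⇒ v = √(2|q|V/m) = √(2·1.602×10⁻¹⁹·389/1.883×10⁻²⁸) ≈ 8.136×10⁵ m/s.
In the field: r = mv/(|q|B) = (1.883×10⁻²⁸)(8.136×10⁵)/((1.602×10⁻¹⁹)(0.340)) ≈ 2.81×10⁻³ m.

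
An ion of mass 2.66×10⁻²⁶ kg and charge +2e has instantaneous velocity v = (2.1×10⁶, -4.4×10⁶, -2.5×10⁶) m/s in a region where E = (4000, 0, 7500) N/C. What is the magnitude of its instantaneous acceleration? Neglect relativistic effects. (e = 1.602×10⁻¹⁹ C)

|a| ≈ 1.02×10¹¹ m/s²

Only an electric field acts, so F = qE = (3.204×10⁻¹⁹ C)·(4000, 0, 7500) = (1.28×10⁻¹⁵, 0, 2.40×10⁻¹⁵) N.
|a| = |F|/m = 2.723×10⁻¹⁵/2.66×10⁻²⁶ ≈ 1.02×10¹¹ m/s².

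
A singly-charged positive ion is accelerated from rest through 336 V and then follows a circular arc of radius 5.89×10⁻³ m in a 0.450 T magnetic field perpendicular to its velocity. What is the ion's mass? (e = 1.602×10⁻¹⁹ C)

m ≈ 1.67×10⁻²⁷ kg

Combine |q|V = ½mv² and r = mv/(|q|B): eliminate v to get m = qB²r²/(2V).
m = (1.602×10⁻¹⁹)(0.450)²(5.89×10⁻³)²/(2·336) ≈ 1.67×10⁻²⁷ kg.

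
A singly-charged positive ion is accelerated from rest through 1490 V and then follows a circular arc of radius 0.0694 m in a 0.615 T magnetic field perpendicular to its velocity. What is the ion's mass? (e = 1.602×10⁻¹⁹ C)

Combine |q|V = ½mv² and r = mv/(|q|B): eliminate v to get m = qB²r²/(2V).
m = (1.602×10⁻¹⁹)(0.615)²(0.0694)²/(2·1490) ≈ 9.79×10⁻²⁶ kg.

m ≈ 9.79×10⁻²⁶ kg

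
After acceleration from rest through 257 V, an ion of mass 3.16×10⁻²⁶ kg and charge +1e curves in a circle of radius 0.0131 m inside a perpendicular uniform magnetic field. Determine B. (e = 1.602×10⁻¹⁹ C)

v = √(2|q|V/m) = √(2·1.602×10⁻¹⁹·257/3.16×10⁻²⁶) ≈ 5.105×10⁴ m/s.
B = mv/(|q|r) = (3.16×10⁻²⁶)(5.105×10⁴)/((1.602×10⁻¹⁹)(0.0131)) ≈ 0.769 T.

B ≈ 0.769 T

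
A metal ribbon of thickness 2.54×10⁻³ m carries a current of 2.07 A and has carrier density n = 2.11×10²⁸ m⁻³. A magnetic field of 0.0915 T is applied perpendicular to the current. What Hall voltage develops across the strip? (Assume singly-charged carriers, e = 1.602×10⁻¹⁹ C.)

V_H = IB/(n e t).
V_H = (2.07)(0.0915)/((2.11×10²⁸)(1.602×10⁻¹⁹)(2.54×10⁻³)) ≈ 2.21×10⁻⁸ V.

V_H ≈ 2.21×10⁻⁸ V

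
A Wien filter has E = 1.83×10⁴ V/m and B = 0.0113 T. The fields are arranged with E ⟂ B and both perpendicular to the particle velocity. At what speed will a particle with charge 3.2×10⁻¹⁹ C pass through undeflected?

Zero net Lorentz force requires |qE| = |q v×B|, i.e. E = vB.
v = E/B = 1.83×10⁴/0.0113 = 1.62×10⁶ m/s.

v = 1.62×10⁶ m/s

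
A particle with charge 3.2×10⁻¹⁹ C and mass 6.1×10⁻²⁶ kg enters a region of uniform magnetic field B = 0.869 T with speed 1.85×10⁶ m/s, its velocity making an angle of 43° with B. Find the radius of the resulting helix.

v⊥ = v sinθ = 1.85×10⁶·sin43° ≈ 1.262×10⁶ m/s.
r = m v⊥/(|q|B) = (6.1×10⁻²⁶)(1.262×10⁶)/((3.2×10⁻¹⁹)(0.869)) ≈ 0.277 m.

r ≈ 0.277 m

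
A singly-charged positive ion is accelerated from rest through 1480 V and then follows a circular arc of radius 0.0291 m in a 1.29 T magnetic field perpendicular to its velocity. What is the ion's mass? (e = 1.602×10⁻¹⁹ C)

Combine |q|V = ½mv² and r = mv/(|q|B): eliminate v to get m = qB²r²/(2V).
m = (1.602×10⁻¹⁹)(1.29)²(0.0291)²/(2·1480) ≈ 7.63×10⁻²⁶ kg.

m ≈ 7.63×10⁻²⁶ kg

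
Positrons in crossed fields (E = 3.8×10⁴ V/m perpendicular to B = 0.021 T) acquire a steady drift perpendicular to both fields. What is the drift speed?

v_d ≈ 1.8×10⁶ m/s

The steady drift has the magnetic force balancing the electric force, so v_d = E/B.
v_d = 3.8×10⁴/0.021 = 1.8×10⁶ m/s.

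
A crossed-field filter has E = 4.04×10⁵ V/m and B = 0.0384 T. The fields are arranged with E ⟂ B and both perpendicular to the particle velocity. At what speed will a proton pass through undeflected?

For undeflected motion the electric and magnetic forces balance: qE = qvB.
v = E/B = 4.04×10⁵/0.0384 = 1.05×10⁷ m/s.

v = 1.05×10⁷ m/s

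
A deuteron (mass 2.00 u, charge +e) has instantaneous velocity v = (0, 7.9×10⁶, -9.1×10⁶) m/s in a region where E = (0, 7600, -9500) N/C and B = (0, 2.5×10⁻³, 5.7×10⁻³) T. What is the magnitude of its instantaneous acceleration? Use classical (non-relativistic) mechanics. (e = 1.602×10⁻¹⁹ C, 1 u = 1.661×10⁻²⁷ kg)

v×B = (6.78×10⁴, 0, 0) N/C.
E + v×B = (6.78×10⁴, 7600, -9500) N/C.
F = q(E + v×B) = (1.602×10⁻¹⁹ C)·(6.78×10⁴, 7600, -9500) = (1.09×10⁻¹⁴, 1.22×10⁻¹⁵, -1.52×10⁻¹⁵) N.
|a| = |F|/m = 1.103×10⁻¹⁴/3.322×10⁻²⁷ ≈ 3.32×10¹² m/s².

|a| ≈ 3.32×10¹² m/s²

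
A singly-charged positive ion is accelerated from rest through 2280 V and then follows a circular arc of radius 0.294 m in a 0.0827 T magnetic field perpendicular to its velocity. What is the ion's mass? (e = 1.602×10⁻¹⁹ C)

Combine |q|V = ½mv² and r = mv/(|q|B): eliminate v to get m = qB²r²/(2V).
m = (1.602×10⁻¹⁹)(0.0827)²(0.294)²/(2·2280) ≈ 2.08×10⁻²⁶ kg.

m ≈ 2.08×10⁻²⁶ kg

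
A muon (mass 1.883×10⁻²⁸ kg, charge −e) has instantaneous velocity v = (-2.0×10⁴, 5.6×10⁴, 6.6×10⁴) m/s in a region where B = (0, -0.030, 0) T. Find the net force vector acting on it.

v×B = (1980, 0, 600) N/C.
F = q v×B = (−1.602×10⁻¹⁹ C)·(1980, 0, 600) = (-3.17×10⁻¹⁶, 0, -9.61×10⁻¹⁷) N.

F ≈ (-3.17×10⁻¹⁶, 0, -9.61×10⁻¹⁷) N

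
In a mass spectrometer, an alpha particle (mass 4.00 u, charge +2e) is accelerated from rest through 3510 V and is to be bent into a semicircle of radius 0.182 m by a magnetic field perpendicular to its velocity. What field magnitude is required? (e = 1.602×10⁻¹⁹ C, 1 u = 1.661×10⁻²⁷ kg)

B ≈ 0.0663 T

v = √(2|q|V/m) = √(2·3.204×10⁻¹⁹·3510/6.644×10⁻²⁷) ≈ 5.818×10⁵ m/s.
B = mv/(|q|r) = (6.644×10⁻²⁷)(5.818×10⁵)/((3.204×10⁻¹⁹)(0.182)) ≈ 0.0663 T.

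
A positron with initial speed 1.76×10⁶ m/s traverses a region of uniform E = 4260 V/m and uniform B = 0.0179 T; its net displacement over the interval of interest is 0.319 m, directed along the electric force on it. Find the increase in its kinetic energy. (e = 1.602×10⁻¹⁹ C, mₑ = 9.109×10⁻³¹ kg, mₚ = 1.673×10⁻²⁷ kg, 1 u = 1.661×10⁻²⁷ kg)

ΔKE ≈ 2.18×10⁻¹⁶ J

The magnetic force is always ⟂ v and does no work; only the electric force changes KE.
ΔKE = F_E · d = |q|E d = (1.602×10⁻¹⁹)(4260)(0.319) ≈ 2.18×10⁻¹⁶ J.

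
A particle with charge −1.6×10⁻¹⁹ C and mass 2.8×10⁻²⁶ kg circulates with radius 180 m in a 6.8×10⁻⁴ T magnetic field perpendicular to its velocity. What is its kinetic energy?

v = |q|Br/m, then KE = ½mv² = (qBr)²/(2m).
v = (1.6×10⁻¹⁹)(6.8×10⁻⁴)(180)/2.8×10⁻²⁶ ≈ 6.994×10⁵ m/s.
KE = ½(2.8×10⁻²⁶)(6.994×10⁵)² ≈ 6.8×10⁻¹⁵ J = 4.3×10⁴ eV.

KE ≈ 4.3×10⁴ eV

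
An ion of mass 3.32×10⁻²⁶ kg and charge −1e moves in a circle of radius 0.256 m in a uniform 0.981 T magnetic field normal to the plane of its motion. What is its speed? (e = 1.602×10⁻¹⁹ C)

v ≈ 1.21×10⁶ m/s

From |q|vB = mv²/r, v = |q|Br/m.
v = (1.602×10⁻¹⁹)(0.981)(0.256)/3.32×10⁻²⁶ ≈ 1.21×10⁶ m/s.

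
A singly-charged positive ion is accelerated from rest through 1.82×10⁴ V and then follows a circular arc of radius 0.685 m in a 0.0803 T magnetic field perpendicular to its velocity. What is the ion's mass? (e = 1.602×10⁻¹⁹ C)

Combine |q|V = ½mv² and r = mv/(|q|B): eliminate v to get m = qB²r²/(2V).
m = (1.602×10⁻¹⁹)(0.0803)²(0.685)²/(2·1.82×10⁴) ≈ 1.33×10⁻²⁶ kg.

m ≈ 1.33×10⁻²⁶ kg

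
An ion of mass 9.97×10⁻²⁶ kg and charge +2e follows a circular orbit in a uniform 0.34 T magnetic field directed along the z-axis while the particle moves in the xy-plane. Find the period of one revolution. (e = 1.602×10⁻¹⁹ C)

The cyclotron period depends only on m, q, B: T = 2πm/(|q|B).
T = 2π(9.97×10⁻²⁶)/((3.204×10⁻¹⁹)(0.34)) ≈ 5.8×10⁻⁶ s.

T ≈ 5.8×10⁻⁶ s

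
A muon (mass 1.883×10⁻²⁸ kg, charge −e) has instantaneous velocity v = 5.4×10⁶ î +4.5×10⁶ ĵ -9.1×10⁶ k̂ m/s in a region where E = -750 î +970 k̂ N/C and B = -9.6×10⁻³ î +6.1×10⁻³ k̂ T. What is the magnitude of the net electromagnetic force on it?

|F| ≈ 1.20×10⁻¹⁴ N

v×B = (2.74×10⁴, 5.44×10⁴, 4.32×10⁴) N/C.
E + v×B = (2.67×10⁴, 5.44×10⁴, 4.42×10⁴) N/C.
F = q(E + v×B) = (−1.602×10⁻¹⁹ C)·(2.67×10⁴, 5.44×10⁴, 4.42×10⁴) = (-4.28×10⁻¹⁵, -8.72×10⁻¹⁵, -7.08×10⁻¹⁵) N.
|F| = 1.20×10⁻¹⁴ N.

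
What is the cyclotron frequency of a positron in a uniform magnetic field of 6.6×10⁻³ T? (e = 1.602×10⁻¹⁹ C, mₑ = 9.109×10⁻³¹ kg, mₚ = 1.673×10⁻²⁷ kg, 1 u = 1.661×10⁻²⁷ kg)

f ≈ 1.8×10⁸ Hz

f = |q|B/(2πm).
f = (1.602×10⁻¹⁹)(6.6×10⁻³)/(2π·9.109×10⁻³¹) ≈ 1.8×10⁸ Hz.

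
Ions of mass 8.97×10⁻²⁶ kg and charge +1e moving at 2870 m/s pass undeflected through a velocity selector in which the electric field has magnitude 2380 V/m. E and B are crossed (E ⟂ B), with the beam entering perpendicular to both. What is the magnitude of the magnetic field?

B = 0.829 T

Balance of forces in the selector: qE = qvB ⇒ B = E/v.
B = 2380/2870 = 0.829 T.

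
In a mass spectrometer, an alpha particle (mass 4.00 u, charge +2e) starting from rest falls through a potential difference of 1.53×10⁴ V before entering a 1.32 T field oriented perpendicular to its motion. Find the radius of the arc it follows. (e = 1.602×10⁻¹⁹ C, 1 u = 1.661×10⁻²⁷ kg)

Acceleration: |q|V = ½mv² ⇒ v = √(2|q|V/m) = √(2·3.204×10⁻¹⁹·1.53×10⁴/6.644×10⁻²⁷) ≈ 1.215×10⁶ m/s.
In the field: r = mv/(|q|B) = (6.644×10⁻²⁷)(1.215×10⁶)/((3.204×10⁻¹⁹)(1.32)) ≈ 0.0191 m.

r ≈ 0.0191 m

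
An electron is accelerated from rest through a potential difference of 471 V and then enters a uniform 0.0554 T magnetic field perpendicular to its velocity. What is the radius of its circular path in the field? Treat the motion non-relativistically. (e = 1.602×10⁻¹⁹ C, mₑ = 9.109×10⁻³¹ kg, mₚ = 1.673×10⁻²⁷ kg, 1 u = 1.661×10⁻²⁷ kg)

Acceleration: |q|V = ½mv² ⇒ v = √(2|q|V/m) = √(2·1.602×10⁻¹⁹·471/9.109×10⁻³¹) ≈ 1.287×10⁷ m/s.
In the field: r = mv/(|q|B) = (9.109×10⁻³¹)(1.287×10⁷)/((1.602×10⁻¹⁹)(0.0554)) ≈ 1.32×10⁻³ m.

r ≈ 1.32×10⁻³ m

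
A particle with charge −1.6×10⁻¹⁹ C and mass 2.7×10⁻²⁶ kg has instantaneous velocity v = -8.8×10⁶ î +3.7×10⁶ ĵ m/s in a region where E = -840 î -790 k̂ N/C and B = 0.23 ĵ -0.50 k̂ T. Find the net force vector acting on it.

v×B = (-1.85×10⁶, -4.40×10⁶, -2.02×10⁶) N/C.
E + v×B = (-1.85×10⁶, -4.40×10⁶, -2.02×10⁶) N/C.
F = q(E + v×B) = (−1.6×10⁻¹⁹ C)·(-1.85×10⁶, -4.40×10⁶, -2.02×10⁶) = (2.96×10⁻¹³, 7.04×10⁻¹³, 3.24×10⁻¹³) N.

F ≈ (2.96×10⁻¹³, 7.04×10⁻¹³, 3.24×10⁻¹³) N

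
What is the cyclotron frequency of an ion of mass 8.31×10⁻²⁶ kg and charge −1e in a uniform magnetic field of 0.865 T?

f = |q|B/(2πm).
f = (1.602×10⁻¹⁹)(0.865)/(2π·8.31×10⁻²⁶) ≈ 2.65×10⁵ Hz.

f ≈ 2.65×10⁵ Hz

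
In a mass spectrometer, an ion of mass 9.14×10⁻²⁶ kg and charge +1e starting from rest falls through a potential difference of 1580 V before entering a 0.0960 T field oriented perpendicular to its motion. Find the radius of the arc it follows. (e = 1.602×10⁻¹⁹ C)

Acceleration: |q|V = ½mv² ⇒ v = √(2|q|V/m) = √(2·1.602×10⁻¹⁹·1580/9.14×10⁻²⁶) ≈ 7.442×10⁴ m/s.
In the field: r = mv/(|q|B) = (9.14×10⁻²⁶)(7.442×10⁴)/((1.602×10⁻¹⁹)(0.0960)) ≈ 0.442 m.

r ≈ 0.442 m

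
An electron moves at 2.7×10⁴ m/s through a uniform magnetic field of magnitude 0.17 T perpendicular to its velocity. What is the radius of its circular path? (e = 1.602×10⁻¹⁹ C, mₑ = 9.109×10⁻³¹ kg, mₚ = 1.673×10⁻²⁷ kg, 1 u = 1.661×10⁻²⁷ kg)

r ≈ 9.0×10⁻⁷ m

The magnetic force provides the centripetal force: |q|vB = mv²/r.
r = mv/(|q|B) = (9.109×10⁻³¹)(2.7×10⁴)/((1.602×10⁻¹⁹)(0.17)) ≈ 9.0×10⁻⁷ m.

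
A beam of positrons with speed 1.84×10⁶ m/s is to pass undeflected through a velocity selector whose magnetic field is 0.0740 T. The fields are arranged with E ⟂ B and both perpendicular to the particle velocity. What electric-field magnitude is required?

For straight-line motion qE = qvB, so E = vB.
E = 1.84×10⁶ × 0.0740 = 1.36×10⁵ V/m.

E = 1.36×10⁵ V/m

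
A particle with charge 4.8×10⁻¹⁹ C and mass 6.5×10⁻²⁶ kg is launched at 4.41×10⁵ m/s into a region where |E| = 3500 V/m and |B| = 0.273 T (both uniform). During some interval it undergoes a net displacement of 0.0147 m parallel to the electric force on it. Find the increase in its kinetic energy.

The magnetic force is always ⟂ v and does no work; only the electric force changes KE.
ΔKE = F_E · d = |q|E d = (4.8×10⁻¹⁹)(3500)(0.0147) ≈ 2.47×10⁻¹⁷ J.

ΔKE ≈ 2.47×10⁻¹⁷ J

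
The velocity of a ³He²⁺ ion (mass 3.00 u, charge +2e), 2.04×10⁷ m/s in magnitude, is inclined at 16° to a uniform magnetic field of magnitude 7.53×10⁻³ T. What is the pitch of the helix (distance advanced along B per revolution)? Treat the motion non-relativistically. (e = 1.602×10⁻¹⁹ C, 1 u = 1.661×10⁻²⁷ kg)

v∥ = v cosθ = 2.04×10⁷·cos16° ≈ 1.961×10⁷ m/s.
T = 2πm/(|q|B) = 2π(4.983×10⁻²⁷)/((3.204×10⁻¹⁹)(7.53×10⁻³)) ≈ 1.298×10⁻⁵ s.
pitch = v∥ T = (1.961×10⁷)(1.298×10⁻⁵) ≈ 254 m.

p ≈ 254 m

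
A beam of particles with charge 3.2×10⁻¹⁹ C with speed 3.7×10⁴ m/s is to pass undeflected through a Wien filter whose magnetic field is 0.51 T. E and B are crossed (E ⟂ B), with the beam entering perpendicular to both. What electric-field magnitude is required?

For straight-line motion qE = qvB, so E = vB.
E = 3.7×10⁴ × 0.51 = 1.9×10⁴ V/m.

E = 1.9×10⁴ V/m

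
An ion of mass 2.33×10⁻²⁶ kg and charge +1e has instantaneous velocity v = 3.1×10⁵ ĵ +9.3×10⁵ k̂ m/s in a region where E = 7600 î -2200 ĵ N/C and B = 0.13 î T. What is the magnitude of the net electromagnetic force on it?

|F| ≈ 2.01×10⁻¹⁴ N

v×B = (0, 1.21×10⁵, -4.03×10⁴) N/C.
E + v×B = (7600, 1.19×10⁵, -4.03×10⁴) N/C.
F = q(E + v×B) = (1.602×10⁻¹⁹ C)·(7600, 1.19×10⁵, -4.03×10⁴) = (1.22×10⁻¹⁵, 1.90×10⁻¹⁴, -6.46×10⁻¹⁵) N.
|F| = 2.01×10⁻¹⁴ N.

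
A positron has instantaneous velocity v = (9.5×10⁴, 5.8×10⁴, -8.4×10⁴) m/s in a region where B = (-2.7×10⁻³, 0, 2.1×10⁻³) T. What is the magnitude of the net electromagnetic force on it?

v×B = (122, 27.3, 157) N/C.
F = q v×B = (1.602×10⁻¹⁹ C)·(122, 27.3, 157) = (1.95×10⁻¹⁷, 4.37×10⁻¹⁸, 2.51×10⁻¹⁷) N.
|F| = 3.21×10⁻¹⁷ N.

|F| ≈ 3.21×10⁻¹⁷ N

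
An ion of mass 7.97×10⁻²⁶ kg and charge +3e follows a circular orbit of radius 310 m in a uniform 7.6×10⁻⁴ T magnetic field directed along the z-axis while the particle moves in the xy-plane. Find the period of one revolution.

The cyclotron period depends only on m, q, B: T = 2πm/(|q|B).
T = 2π(7.97×10⁻²⁶)/((4.806×10⁻¹⁹)(7.6×10⁻⁴)) ≈ 1.4×10⁻³ s.

T ≈ 1.4×10⁻³ s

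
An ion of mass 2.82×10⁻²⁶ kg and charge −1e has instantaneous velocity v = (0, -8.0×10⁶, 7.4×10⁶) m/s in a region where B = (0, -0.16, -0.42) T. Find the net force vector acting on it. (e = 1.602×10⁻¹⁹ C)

F ≈ (-7.28×10⁻¹³, 0, 0) N

v×B = (4.54×10⁶, 0, 0) N/C.
F = q v×B = (−1.602×10⁻¹⁹ C)·(4.54×10⁶, 0, 0) = (-7.28×10⁻¹³, 0, 0) N.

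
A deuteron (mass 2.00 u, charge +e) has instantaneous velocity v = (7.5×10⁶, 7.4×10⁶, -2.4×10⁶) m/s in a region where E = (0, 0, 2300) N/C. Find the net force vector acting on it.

Only an electric field acts, so F = qE = (1.602×10⁻¹⁹ C)·(0, 0, 2300) = (0, 0, 3.68×10⁻¹⁶) N.

F ≈ (0, 0, 3.68×10⁻¹⁶) N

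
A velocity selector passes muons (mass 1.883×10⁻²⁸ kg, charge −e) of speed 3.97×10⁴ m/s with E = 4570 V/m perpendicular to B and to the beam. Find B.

Balance of forces in the selector: qE = qvB ⇒ B = E/v.
B = 4570/3.97×10⁴ = 0.115 T.

B = 0.115 T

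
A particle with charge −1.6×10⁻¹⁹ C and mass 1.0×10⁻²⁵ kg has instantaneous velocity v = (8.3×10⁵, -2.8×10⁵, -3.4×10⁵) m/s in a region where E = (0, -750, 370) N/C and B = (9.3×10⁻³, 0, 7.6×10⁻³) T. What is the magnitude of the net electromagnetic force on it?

|F| ≈ 1.74×10⁻¹⁵ N

v×B = (-2130, -9470, 2600) N/C.
E + v×B = (-2130, -1.02×10⁴, 2970) N/C.
F = q(E + v×B) = (−1.6×10⁻¹⁹ C)·(-2130, -1.02×10⁴, 2970) = (3.40×10⁻¹⁶, 1.64×10⁻¹⁵, -4.76×10⁻¹⁶) N.
|F| = 1.74×10⁻¹⁵ N.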